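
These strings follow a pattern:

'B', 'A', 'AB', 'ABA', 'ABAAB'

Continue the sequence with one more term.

Each term (from the third on) is the previous term followed by the one before it: term 3 = A·B = AB.
Continuing: ABAAB · ABA gives term 6.

ABAABABA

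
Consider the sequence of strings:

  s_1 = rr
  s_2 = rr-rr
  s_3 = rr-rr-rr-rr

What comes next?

s(k+1) = s(k)·-·s(k) — each term doubles the last with '-' between the halves.
So the next term is two copies of rr-rr-rr-rr with '-' between the halves.

rr-rr-rr-rr-rr-rr-rr-rr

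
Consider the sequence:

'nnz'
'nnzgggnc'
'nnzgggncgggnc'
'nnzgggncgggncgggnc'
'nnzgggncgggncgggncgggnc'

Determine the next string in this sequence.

nnzgggncgggncgggncgggncgggnc

Every step adds gggnc to the end: s(k+1) = s(k)·gggnc.
One more step from nnzgggncgggncgggncgggnc gives the answer.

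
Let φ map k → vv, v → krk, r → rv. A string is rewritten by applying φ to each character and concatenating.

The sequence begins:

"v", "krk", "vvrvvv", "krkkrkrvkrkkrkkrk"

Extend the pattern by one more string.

vvrvvvvvrvvvrvkrkvvrvvvvvrvvvvvrvvv

φ(krkkrkrvkrkkrkkrk) expands symbol-by-symbol to vv rv vv vv rv vv rv krk vv rv vv vv rv vv vv rv vv; joining the 17 pieces gives the next term.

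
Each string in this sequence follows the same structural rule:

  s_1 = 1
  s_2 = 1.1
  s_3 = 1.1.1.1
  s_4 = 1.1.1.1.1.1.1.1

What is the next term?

1.1.1.1.1.1.1.1.1.1.1.1.1.1.1.1

s(k+1) = s(k)·.·s(k) — each term doubles the last with '.' between the halves.
One more doubling of 1.1.1.1.1.1.1.1 gives the answer.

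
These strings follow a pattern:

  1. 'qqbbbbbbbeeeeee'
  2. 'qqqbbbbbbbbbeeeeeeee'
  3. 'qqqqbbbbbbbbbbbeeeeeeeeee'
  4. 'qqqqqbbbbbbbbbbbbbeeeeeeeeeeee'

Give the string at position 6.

qqqqqqqbbbbbbbbbbbbbbbbbeeeeeeeeeeeeeeee

Each string has the form q^{n} b^{2n+3} e^{2n+2}, where the shown terms are n = 2, 3, 4, 5.
For term 6, n = 7, so the run lengths are 7, 17, 16.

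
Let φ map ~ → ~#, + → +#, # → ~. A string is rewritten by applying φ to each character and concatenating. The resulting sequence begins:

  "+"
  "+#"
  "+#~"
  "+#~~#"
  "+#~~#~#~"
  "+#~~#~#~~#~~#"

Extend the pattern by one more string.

φ(+#~~#~#~~#~~#) expands symbol-by-symbol to +# ~ ~# ~# ~ ~# ~ ~# ~# ~ ~# ~# ~; joining the 13 pieces gives the next term.

+#~~#~#~~#~~#~#~~#~#~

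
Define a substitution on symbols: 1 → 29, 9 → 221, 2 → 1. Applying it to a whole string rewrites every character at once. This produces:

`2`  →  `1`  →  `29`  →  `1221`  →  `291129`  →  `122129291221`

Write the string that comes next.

Rewriting each symbol of 122129291221: 1→29, 2→1, 2→1, 1→29, 2→1, 9→221, 2→1, 9→221, 1→29, 2→1, 2→1, 1→29, which concatenates to 29 1 1 29 1 221 1 221 29 1 1 29.

29112912211221291129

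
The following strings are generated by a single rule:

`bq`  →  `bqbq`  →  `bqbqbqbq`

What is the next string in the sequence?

bqbqbqbqbqbqbqbq

Each string is two copies of the previous one concatenated.
One more doubling of bqbqbqbq gives the answer.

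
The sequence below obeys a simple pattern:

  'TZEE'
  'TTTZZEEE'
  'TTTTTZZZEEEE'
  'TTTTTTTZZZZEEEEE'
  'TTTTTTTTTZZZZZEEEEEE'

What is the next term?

TTTTTTTTTTTZZZZZZEEEEEEE

The n-th term is 2n-1 T's then n Z's then n+1 E's (n = 1, 2, …).
Setting n = 6 gives 11, 6, 7 characters in each block.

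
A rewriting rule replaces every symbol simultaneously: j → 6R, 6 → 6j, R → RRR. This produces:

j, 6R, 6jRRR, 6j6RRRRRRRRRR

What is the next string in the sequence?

Applying the rule to each of the 13 symbols of 6j6RRRRRRRRRR gives the pieces 6j 6R 6j RRR RRR RRR RRR RRR RRR RRR RRR RRR RRR, which concatenate to the answer.

6j6R6jRRRRRRRRRRRRRRRRRRRRRRRRRRRRRR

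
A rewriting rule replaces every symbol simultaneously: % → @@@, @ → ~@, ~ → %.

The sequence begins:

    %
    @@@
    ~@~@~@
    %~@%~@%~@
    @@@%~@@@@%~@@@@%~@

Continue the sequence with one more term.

Rewriting the 18 symbols of @@@%~@@@@%~@@@@%~@ one by one yields ~@ ~@ ~@ @@@ % ~@ ~@ ~@ ~@ @@@ % ~@ ~@ ~@ ~@ @@@ % ~@; concatenated:

~@~@~@@@@%~@~@~@~@@@@%~@~@~@~@@@@%~@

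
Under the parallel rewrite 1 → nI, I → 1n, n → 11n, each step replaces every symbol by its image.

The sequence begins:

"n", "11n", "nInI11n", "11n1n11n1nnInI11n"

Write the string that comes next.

nInI11nnI11nnInI11nnI11n11n1n11n1nnInI11n

Applying the rule to each of the 17 symbols of 11n1n11n1nnInI11n gives the pieces nI nI 11n nI 11n nI nI 11n nI 11n 11n 1n 11n 1n nI nI 11n, which concatenate to the answer.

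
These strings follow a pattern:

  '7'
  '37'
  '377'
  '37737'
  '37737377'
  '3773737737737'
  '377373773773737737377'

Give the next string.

3773737737737377373773773737737737

Each term (from the third on) is the previous term followed by the one before it: term 3 = 37·7 = 377.
Continuing: 377373773773737737377 · 3773737737737 gives term 8.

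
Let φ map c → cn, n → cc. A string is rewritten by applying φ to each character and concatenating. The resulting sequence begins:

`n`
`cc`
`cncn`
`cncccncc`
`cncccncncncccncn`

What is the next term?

Rewriting the 16 symbols of cncccncncncccncn one by one yields cn cc cn cn cn cc cn cc cn cc cn cn cn cc cn cc; concatenated:

cncccncncncccncccncccncncncccncc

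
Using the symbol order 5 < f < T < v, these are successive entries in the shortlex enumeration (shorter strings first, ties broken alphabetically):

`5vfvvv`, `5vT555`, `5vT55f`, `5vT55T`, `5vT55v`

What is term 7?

5vT5ff

Advancing 2 positions from 5vT55v through 5vT55v → 5vT5f5 reaches term 7.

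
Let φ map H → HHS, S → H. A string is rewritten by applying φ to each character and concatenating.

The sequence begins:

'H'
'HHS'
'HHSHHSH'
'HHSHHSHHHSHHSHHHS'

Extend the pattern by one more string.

HHSHHSHHHSHHSHHHSHHSHHSHHHSHHSHHHSHHSHHSH

Replace each of the 17 characters of HHSHHSHHHSHHSHHHS in place — HHS HHS H HHS HHS H HHS HHS HHS H HHS HHS H HHS HHS HHS H — and concatenate.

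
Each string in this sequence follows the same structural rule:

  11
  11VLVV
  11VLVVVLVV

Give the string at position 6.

11VLVVVLVVVLVVVLVVVLVV

Each term is the previous one with VLVV appended.
From 11VLVVVLVV, 3 further steps: 11VLVVVLVV → 11VLVVVLVVVLVV → 11VLVVVLVVVLVVVLVV → (answer).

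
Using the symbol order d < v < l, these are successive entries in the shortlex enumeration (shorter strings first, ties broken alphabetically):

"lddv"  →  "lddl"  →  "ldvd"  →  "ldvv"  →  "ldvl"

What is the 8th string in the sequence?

Continuing the enumeration 3 steps past ldvl: ldvl → ldld → ldlv → (answer).

ldll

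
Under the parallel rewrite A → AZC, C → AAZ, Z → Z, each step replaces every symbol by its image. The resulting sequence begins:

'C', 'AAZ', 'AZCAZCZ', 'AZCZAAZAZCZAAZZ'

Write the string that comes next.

AZCZAAZZAZCAZCZAZCZAAZZAZCAZCZZ

Replace each of the 15 characters of AZCZAAZAZCZAAZZ in place — AZC Z AAZ Z AZC AZC Z AZC Z AAZ Z AZC AZC Z Z — and concatenate.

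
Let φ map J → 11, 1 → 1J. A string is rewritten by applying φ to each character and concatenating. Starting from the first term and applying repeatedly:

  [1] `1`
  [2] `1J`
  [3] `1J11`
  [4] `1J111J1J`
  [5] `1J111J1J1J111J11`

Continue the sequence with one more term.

φ(1J111J1J1J111J11) expands symbol-by-symbol to 1J 11 1J 1J 1J 11 1J 11 1J 11 1J 1J 1J 11 1J 1J; joining the 16 pieces gives the next term.

1J111J1J1J111J111J111J1J1J111J1J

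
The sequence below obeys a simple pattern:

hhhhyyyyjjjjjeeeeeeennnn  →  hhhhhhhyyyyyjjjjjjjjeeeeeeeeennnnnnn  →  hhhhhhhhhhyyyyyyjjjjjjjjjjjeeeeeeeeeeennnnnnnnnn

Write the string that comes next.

Each string has the form h^{3n-2} y^{n+2} j^{3n-1} e^{2n+3} n^{3n-2}, where the shown terms are n = 2, 3, 4.
At n = 5 the blocks have lengths 13, 7, 14, 13, 13.

hhhhhhhhhhhhhyyyyyyyjjjjjjjjjjjjjjeeeeeeeeeeeeennnnnnnnnnnnn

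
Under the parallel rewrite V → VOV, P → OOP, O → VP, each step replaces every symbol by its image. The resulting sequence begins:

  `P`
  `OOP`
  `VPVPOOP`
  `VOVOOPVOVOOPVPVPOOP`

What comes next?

VOVVPVOVVPVPOOPVOVVPVOVVPVPOOPVOVOOPVOVOOPVPVPOOP

Applying the rule to each of the 19 symbols of VOVOOPVOVOOPVPVPOOP gives the pieces VOV VP VOV VP VP OOP VOV VP VOV VP VP OOP VOV OOP VOV OOP VP VP OOP, which concatenate to the answer.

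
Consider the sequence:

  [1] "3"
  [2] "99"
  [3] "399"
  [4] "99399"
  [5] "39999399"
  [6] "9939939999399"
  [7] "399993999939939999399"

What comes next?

9939939999399399993999939939999399

From term 3 onward, concatenate the second-to-last term with the last: 3·99 = 399, 99·399 = 99399, …
Continuing: 9939939999399 · 399993999939939999399 gives term 8.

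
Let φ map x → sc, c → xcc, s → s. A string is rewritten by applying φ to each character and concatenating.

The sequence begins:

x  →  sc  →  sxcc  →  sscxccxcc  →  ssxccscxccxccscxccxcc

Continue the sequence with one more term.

φ(ssxccscxccxccscxccxcc) expands symbol-by-symbol to s s sc xcc xcc s xcc sc xcc xcc sc xcc xcc s xcc sc xcc xcc sc xcc xcc; joining the 21 pieces gives the next term.

ssscxccxccsxccscxccxccscxccxccsxccscxccxccscxccxcc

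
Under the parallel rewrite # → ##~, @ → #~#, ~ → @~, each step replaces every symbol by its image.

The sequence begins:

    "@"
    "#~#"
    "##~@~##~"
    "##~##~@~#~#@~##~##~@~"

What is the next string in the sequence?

##~##~@~##~##~@~#~#@~##~@~##~#~#@~##~##~@~##~##~@~#~#@~

φ(##~##~@~#~#@~##~##~@~) expands symbol-by-symbol to ##~ ##~ @~ ##~ ##~ @~ #~# @~ ##~ @~ ##~ #~# @~ ##~ ##~ @~ ##~ ##~ @~ #~# @~; joining the 21 pieces gives the next term.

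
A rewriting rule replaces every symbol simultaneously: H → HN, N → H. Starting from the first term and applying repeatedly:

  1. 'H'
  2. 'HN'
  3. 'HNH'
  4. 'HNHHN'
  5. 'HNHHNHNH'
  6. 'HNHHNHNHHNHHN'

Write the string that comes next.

φ(HNHHNHNHHNHHN) expands symbol-by-symbol to HN H HN HN H HN H HN HN H HN HN H; joining the 13 pieces gives the next term.

HNHHNHNHHNHHNHNHHNHNH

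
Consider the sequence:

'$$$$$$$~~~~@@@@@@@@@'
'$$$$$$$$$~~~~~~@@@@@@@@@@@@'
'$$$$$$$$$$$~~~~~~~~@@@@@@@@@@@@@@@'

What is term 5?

Term n consists of 2n+3 $'s, followed by 2n ~'s, followed by 3n+3 @'s, where the shown terms are n = 2, 3, 4.
At n = 6 the blocks have lengths 15, 12, 21.

$$$$$$$$$$$$$$$~~~~~~~~~~~~@@@@@@@@@@@@@@@@@@@@@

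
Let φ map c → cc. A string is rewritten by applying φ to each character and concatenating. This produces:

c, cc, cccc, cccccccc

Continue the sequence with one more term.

Expanding cccccccc: c→cc, c→cc, c→cc, c→cc, c→cc, c→cc, c→cc, c→cc. Concatenated: cc cc cc cc cc cc cc cc.

cccccccccccccccc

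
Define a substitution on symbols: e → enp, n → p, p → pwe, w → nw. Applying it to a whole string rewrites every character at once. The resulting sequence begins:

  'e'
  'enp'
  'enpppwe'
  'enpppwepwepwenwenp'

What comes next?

enpppwepwepwenwenppwenwenppwenwenppnwenpppwe

φ(enpppwepwepwenwenp) expands symbol-by-symbol to enp p pwe pwe pwe nw enp pwe nw enp pwe nw enp p nw enp p pwe; joining the 18 pieces gives the next term.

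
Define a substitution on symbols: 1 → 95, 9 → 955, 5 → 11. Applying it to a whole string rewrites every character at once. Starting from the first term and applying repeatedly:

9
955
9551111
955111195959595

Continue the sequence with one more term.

95511119595959595511955119551195511

φ(955111195959595) expands symbol-by-symbol to 955 11 11 95 95 95 95 955 11 955 11 955 11 955 11; joining the 15 pieces gives the next term.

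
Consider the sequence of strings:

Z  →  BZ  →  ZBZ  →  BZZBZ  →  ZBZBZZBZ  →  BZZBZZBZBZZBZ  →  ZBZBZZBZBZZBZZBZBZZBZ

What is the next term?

Each term (from the third on) is the two preceding terms concatenated in order: term 3 = Z·BZ = ZBZ.
The next term joins BZZBZZBZBZZBZ and ZBZBZZBZBZZBZZBZBZZBZ.

BZZBZZBZBZZBZZBZBZZBZBZZBZZBZBZZBZ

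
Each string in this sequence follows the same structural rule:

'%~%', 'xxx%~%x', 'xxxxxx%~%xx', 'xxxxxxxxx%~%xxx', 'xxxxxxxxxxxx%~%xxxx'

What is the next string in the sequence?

s(k+1) = xxx·s(k)·x, so each term gains xxx as a prefix and x as a suffix.
So the next term is xxx·xxxxxxxxxxxx%~%xxxx·x.

xxxxxxxxxxxxxxx%~%xxxxx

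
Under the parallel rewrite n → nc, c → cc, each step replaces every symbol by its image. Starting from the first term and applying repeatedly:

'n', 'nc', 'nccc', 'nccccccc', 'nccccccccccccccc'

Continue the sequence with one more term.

Replace each of the 16 characters of nccccccccccccccc in place — nc cc cc cc cc cc cc cc cc cc cc cc cc cc cc cc — and concatenate.

nccccccccccccccccccccccccccccccc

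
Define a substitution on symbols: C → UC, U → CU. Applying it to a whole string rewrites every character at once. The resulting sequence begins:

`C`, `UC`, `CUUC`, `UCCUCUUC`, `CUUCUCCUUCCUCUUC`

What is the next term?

UCCUCUUCCUUCUCCUCUUCUCCUUCCUCUUC

Applying the rule to each of the 16 symbols of CUUCUCCUUCCUCUUC gives the pieces UC CU CU UC CU UC UC CU CU UC UC CU UC CU CU UC, which concatenate to the answer.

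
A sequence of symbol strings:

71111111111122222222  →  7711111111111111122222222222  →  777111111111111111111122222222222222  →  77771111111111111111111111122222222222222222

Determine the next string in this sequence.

7777711111111111111111111111111122222222222222222222

The n-th term is n-2 7's then 4n-1 1's then 3n-1 2's, where the shown terms are n = 3, 4, 5, 6.
For the next term, n = 7, so the run lengths are 5, 27, 20.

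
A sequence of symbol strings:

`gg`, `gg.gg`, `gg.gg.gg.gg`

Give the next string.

Every step duplicates the string with '.' between the halves.
Doubling gg.gg.gg.gg with '.' between the halves:

gg.gg.gg.gg.gg.gg.gg.gg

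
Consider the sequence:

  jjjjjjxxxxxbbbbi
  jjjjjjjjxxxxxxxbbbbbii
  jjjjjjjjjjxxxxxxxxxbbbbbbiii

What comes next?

jjjjjjjjjjjjxxxxxxxxxxxbbbbbbbiiii

Term n consists of 2n+2 j's, followed by 2n+1 x's, followed by n+2 b's, followed by n-1 i's, where the shown terms are n = 2, 3, 4.
Setting n = 5 gives 12, 11, 7, 4 characters in each block.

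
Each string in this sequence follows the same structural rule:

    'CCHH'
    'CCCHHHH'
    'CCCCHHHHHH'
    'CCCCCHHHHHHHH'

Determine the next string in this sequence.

CCCCCCHHHHHHHHHH

Each string has the form C^{n+1} H^{2n} (n = 1, 2, …).
For the next term, n = 5, so the run lengths are 6, 10.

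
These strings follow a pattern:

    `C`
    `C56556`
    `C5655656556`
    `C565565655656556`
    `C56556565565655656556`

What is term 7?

Every step adds 56556 to the end: s(k+1) = s(k)·56556.
From C56556565565655656556, 2 further steps: C56556565565655656556 → C5655656556565565655656556 → (answer).

C565565655656556565565655656556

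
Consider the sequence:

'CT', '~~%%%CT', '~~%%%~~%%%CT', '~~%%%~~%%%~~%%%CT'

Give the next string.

Every step adds ~~%%% at the front: s(k+1) = ~~%%%·s(k).
So the next term is ~~%%%·~~%%%~~%%%~~%%%CT.

~~%%%~~%%%~~%%%~~%%%CT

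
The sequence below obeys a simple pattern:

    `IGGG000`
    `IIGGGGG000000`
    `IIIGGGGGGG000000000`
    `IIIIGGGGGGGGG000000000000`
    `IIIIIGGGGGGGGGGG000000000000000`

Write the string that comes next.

IIIIIIGGGGGGGGGGGGG000000000000000000

Term n consists of n I's, followed by 2n+1 G's, followed by 3n 0's (n = 1, 2, …).
For the next term, n = 6, so the run lengths are 6, 13, 18.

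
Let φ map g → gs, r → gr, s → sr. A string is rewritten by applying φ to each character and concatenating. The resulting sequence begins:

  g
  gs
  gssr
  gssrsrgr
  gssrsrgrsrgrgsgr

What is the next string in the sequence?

gssrsrgrsrgrgsgrsrgrgsgrgssrgsgr

Applying the rule to each of the 16 symbols of gssrsrgrsrgrgsgr gives the pieces gs sr sr gr sr gr gs gr sr gr gs gr gs sr gs gr, which concatenate to the answer.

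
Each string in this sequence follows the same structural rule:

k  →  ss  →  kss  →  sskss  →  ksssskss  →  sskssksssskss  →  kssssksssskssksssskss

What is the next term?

From term 3 onward, concatenate the second-to-last term with the last: k·ss = kss, ss·kss = sskss, …
So term 8 is sskssksssskss·kssssksssskssksssskss.

ssksskssssksskssssksssskssksssskss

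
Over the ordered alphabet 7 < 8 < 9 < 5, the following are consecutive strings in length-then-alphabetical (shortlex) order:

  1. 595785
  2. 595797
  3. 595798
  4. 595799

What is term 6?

595757

Advancing 2 positions from 595799 through 595799 → 595795 reaches term 6.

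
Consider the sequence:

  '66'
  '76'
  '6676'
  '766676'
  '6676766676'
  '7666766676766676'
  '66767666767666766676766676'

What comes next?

Each term (from the third on) is the two preceding terms concatenated in order: term 3 = 66·76 = 6676.
The next term joins 7666766676766676 and 66767666767666766676766676.

766676667676667666767666767666766676766676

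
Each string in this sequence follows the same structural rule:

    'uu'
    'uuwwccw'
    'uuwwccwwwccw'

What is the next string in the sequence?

The strings grow by a fixed suffix wwccw each time.
So the next term is uuwwccwwwccw·wwccw.

uuwwccwwwccwwwccw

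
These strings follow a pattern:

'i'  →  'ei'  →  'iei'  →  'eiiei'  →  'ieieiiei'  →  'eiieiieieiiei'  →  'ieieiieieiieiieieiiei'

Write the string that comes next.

This is a Fibonacci-style word recurrence s(k) = s(k−2)·s(k−1): e.g. i·ei = iei.
Continuing: eiieiieieiiei · ieieiieieiieiieieiiei gives term 8.

eiieiieieiieiieieiieieiieiieieiiei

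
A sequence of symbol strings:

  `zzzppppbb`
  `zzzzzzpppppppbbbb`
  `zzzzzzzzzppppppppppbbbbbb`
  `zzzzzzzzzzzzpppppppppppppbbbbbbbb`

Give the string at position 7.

zzzzzzzzzzzzzzzzzzzzzppppppppppppppppppppppbbbbbbbbbbbbbb

Term n consists of 3n z's, followed by 3n+1 p's, followed by 2n b's (n = 1, 2, …).
At n = 7 the blocks have lengths 21, 22, 14.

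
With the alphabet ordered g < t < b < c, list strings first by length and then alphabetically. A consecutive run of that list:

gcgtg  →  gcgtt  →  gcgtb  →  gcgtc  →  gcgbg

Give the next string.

The successor of gcgbg increments the rightmost position that isn't already c and resets every position after it to g.

gcgbt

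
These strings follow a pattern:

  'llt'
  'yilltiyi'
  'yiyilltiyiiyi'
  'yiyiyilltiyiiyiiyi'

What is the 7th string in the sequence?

yiyiyiyiyiyilltiyiiyiiyiiyiiyiiyi

Every step adds yi to the front and iyi to the end of the previous string.
From yiyiyilltiyiiyiiyi, 3 further steps: yiyiyilltiyiiyiiyi → yiyiyiyilltiyiiyiiyiiyi → yiyiyiyiyilltiyiiyiiyiiyiiyi → (answer).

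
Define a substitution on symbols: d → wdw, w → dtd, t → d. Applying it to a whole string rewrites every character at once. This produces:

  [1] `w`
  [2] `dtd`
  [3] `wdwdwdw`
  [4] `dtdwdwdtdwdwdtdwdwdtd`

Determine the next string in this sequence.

wdwdwdwdtdwdwdtdwdwdwdwdtdwdwdtdwdwdwdwdtdwdwdtdwdwdwdw

Applying the rule to each of the 21 symbols of dtdwdwdtdwdwdtdwdwdtd gives the pieces wdw d wdw dtd wdw dtd wdw d wdw dtd wdw dtd wdw d wdw dtd wdw dtd wdw d wdw, which concatenate to the answer.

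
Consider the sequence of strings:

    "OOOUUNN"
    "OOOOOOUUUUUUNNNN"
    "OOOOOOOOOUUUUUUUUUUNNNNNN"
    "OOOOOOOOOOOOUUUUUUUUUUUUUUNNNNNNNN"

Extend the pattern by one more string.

OOOOOOOOOOOOOOOUUUUUUUUUUUUUUUUUUNNNNNNNNNN

Each string has the form O^{3n} U^{4n-2} N^{2n} (n = 1, 2, …).
For the next term, n = 5, so the run lengths are 15, 18, 10.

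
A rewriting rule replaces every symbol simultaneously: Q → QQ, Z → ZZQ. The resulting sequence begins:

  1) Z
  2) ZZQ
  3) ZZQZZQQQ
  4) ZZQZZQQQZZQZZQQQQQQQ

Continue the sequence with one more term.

ZZQZZQQQZZQZZQQQQQQQZZQZZQQQZZQZZQQQQQQQQQQQQQQQ

Replace each of the 20 characters of ZZQZZQQQZZQZZQQQQQQQ in place — ZZQ ZZQ QQ ZZQ ZZQ QQ QQ QQ ZZQ ZZQ QQ ZZQ ZZQ QQ QQ QQ QQ QQ QQ QQ — and concatenate.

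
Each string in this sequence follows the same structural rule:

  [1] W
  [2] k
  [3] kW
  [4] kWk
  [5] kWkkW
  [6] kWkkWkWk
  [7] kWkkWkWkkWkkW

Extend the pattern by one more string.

kWkkWkWkkWkkWkWkkWkWk

From term 3 onward, concatenate the last term with the second-to-last: k·W = kW, kW·k = kWk, …
The next term joins kWkkWkWkkWkkW and kWkkWkWk.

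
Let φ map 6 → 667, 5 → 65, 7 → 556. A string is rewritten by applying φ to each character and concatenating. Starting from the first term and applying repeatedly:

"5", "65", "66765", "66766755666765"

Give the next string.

φ(66766755666765) expands symbol-by-symbol to 667 667 556 667 667 556 65 65 667 667 667 556 667 65; joining the 14 pieces gives the next term.

667667556667667556656566766766755666765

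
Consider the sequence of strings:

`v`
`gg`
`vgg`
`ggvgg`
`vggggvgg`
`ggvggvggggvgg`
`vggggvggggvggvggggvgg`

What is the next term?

ggvggvggggvggvggggvggggvggvggggvgg

This is a Fibonacci-style word recurrence s(k) = s(k−2)·s(k−1): e.g. v·gg = vgg.
The next term joins ggvggvggggvgg and vggggvggggvggvggggvgg.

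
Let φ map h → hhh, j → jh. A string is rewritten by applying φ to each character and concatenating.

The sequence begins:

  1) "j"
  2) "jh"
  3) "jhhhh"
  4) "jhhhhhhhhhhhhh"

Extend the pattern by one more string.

φ(jhhhhhhhhhhhhh) expands symbol-by-symbol to jh hhh hhh hhh hhh hhh hhh hhh hhh hhh hhh hhh hhh hhh; joining the 14 pieces gives the next term.

jhhhhhhhhhhhhhhhhhhhhhhhhhhhhhhhhhhhhhhhh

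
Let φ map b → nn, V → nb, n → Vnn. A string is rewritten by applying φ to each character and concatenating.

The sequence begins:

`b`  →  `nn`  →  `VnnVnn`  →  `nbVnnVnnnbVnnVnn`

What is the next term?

Rewriting the 16 symbols of nbVnnVnnnbVnnVnn one by one yields Vnn nn nb Vnn Vnn nb Vnn Vnn Vnn nn nb Vnn Vnn nb Vnn Vnn; concatenated:

VnnnnnbVnnVnnnbVnnVnnVnnnnnbVnnVnnnbVnnVnn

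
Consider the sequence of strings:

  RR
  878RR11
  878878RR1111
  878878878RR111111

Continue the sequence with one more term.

Every step adds 878 to the front and 11 to the end of the previous string.
Applying this once more to 878878878RR111111:

878878878878RR11111111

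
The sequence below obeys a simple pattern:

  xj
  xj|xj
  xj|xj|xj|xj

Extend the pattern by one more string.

xj|xj|xj|xj|xj|xj|xj|xj

Each string is two copies of the previous one joined by '|'.
One more doubling of xj|xj|xj|xj gives the answer.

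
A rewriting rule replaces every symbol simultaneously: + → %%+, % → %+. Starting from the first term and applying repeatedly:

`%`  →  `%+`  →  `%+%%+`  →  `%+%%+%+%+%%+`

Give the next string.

Expanding %+%%+%+%+%%+: %→%+, +→%%+, %→%+, %→%+, +→%%+, %→%+, +→%%+, %→%+, +→%%+, %→%+, %→%+, +→%%+. Concatenated: %+ %%+ %+ %+ %%+ %+ %%+ %+ %%+ %+ %+ %%+.

%+%%+%+%+%%+%+%%+%+%%+%+%+%%+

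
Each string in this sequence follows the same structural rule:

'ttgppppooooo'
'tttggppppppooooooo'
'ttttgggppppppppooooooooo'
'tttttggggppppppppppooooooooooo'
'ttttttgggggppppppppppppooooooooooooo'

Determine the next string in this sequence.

tttttttggggggppppppppppppppooooooooooooooo

Each string has the form t^{n} g^{n-1} p^{2n} o^{2n+1}, where the shown terms are n = 2, 3, 4, 5, 6.
Setting n = 7 gives 7, 6, 14, 15 characters in each block.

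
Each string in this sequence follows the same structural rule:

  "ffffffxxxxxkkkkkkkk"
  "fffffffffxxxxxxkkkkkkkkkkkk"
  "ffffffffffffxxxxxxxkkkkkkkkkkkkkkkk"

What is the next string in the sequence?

fffffffffffffffxxxxxxxxkkkkkkkkkkkkkkkkkkkk

Each string has the form f^{3n} x^{n+3} k^{4n}, where the shown terms are n = 2, 3, 4.
Setting n = 5 gives 15, 8, 20 characters in each block.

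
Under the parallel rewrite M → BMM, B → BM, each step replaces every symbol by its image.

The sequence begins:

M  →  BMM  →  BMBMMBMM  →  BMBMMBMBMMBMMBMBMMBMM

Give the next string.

Rewriting the 21 symbols of BMBMMBMBMMBMMBMBMMBMM one by one yields BM BMM BM BMM BMM BM BMM BM BMM BMM BM BMM BMM BM BMM BM BMM BMM BM BMM BMM; concatenated:

BMBMMBMBMMBMMBMBMMBMBMMBMMBMBMMBMMBMBMMBMBMMBMMBMBMMBMM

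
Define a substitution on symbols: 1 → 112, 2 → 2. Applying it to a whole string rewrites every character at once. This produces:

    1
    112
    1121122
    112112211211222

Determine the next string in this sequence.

1121122112112221121122112112222

Applying the rule to each of the 15 symbols of 112112211211222 gives the pieces 112 112 2 112 112 2 2 112 112 2 112 112 2 2 2, which concatenate to the answer.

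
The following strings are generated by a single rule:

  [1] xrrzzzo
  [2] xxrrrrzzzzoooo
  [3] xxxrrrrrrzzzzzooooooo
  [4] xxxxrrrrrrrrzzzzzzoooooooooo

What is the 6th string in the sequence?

Each string has the form x^{n} r^{2n} z^{n+2} o^{3n-2} (n = 1, 2, …).
Setting n = 6 gives 6, 12, 8, 16 characters in each block.

xxxxxxrrrrrrrrrrrrzzzzzzzzoooooooooooooooo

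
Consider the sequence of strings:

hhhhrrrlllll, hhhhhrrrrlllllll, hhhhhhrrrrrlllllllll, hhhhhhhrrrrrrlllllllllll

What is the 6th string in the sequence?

Each string has the form h^{n+1} r^{n} l^{2n-1}, where the shown terms are n = 3, 4, 5, 6.
Setting n = 8 gives 9, 8, 15 characters in each block.

hhhhhhhhhrrrrrrrrlllllllllllllll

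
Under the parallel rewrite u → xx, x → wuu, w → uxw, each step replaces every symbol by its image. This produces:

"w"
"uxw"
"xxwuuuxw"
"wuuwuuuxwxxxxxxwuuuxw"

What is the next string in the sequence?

φ(wuuwuuuxwxxxxxxwuuuxw) expands symbol-by-symbol to uxw xx xx uxw xx xx xx wuu uxw wuu wuu wuu wuu wuu wuu uxw xx xx xx wuu uxw; joining the 21 pieces gives the next term.

uxwxxxxuxwxxxxxxwuuuxwwuuwuuwuuwuuwuuwuuuxwxxxxxxwuuuxw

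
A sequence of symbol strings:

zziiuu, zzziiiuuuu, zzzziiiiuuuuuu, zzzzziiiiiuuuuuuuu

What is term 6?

Term n consists of n+1 z's, followed by n+1 i's, followed by 2n u's (n = 1, 2, …).
At n = 6 the blocks have lengths 7, 7, 12.

zzzzzzziiiiiiiuuuuuuuuuuuu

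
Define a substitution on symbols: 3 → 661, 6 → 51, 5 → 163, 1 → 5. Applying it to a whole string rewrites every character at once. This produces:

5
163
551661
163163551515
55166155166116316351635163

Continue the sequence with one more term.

Replace each of the 26 characters of 55166155166116316351635163 in place — 163 163 5 51 51 5 163 163 5 51 51 5 5 51 661 5 51 661 163 5 51 661 163 5 51 661 — and concatenate.

163163551515163163551515551661551661163551661163551661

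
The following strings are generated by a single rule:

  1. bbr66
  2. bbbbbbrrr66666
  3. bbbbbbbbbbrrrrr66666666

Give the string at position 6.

bbbbbbbbbbbbbbbbbbbbbbrrrrrrrrrrr66666666666666666

Reading off run lengths: b runs 2, 6, 10; r runs 1, 3, 5; 6 runs 2, 5, 8 — each is linear in n (n = 1, 2, …).
At n = 6 the blocks have lengths 22, 11, 17.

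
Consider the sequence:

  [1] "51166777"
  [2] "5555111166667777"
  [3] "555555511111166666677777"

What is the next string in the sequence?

55555555551111111166666666777777

The n-th term is 3n-2 5's then 2n 1's then 2n 6's then n+2 7's (n = 1, 2, …).
Setting n = 4 gives 10, 8, 8, 6 characters in each block.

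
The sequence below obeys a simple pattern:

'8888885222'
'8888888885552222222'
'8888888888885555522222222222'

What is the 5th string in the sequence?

8888888888888888885555555552222222222222222222

The n-th term is 3n+3 8's then 2n-1 5's then 4n-1 2's (n = 1, 2, …).
Setting n = 5 gives 18, 9, 19 characters in each block.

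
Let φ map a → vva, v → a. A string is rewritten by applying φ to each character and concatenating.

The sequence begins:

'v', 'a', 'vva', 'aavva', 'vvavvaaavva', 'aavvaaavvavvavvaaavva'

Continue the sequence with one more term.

Replace each of the 21 characters of aavvaaavvavvavvaaavva in place — vva vva a a vva vva vva a a vva a a vva a a vva vva vva a a vva — and concatenate.

vvavvaaavvavvavvaaavvaaavvaaavvavvavvaaavva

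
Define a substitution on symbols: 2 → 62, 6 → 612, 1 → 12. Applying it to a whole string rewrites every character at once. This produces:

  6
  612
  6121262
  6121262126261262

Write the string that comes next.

6121262126261262126261262612126261262

Replace each of the 16 characters of 6121262126261262 in place — 612 12 62 12 62 612 62 12 62 612 62 612 12 62 612 62 — and concatenate.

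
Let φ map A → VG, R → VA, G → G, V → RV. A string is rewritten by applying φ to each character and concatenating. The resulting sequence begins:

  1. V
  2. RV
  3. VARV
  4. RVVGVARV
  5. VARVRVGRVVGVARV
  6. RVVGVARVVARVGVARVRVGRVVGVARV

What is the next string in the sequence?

φ(RVVGVARVVARVGVARVRVGRVVGVARV) expands symbol-by-symbol to VA RV RV G RV VG VA RV RV VG VA RV G RV VG VA RV VA RV G VA RV RV G RV VG VA RV; joining the 28 pieces gives the next term.

VARVRVGRVVGVARVRVVGVARVGRVVGVARVVARVGVARVRVGRVVGVARV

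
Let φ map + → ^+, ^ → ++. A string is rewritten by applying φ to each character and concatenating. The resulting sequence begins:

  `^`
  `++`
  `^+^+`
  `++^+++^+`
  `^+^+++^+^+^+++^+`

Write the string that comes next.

Rewriting the 16 symbols of ^+^+++^+^+^+++^+ one by one yields ++ ^+ ++ ^+ ^+ ^+ ++ ^+ ++ ^+ ++ ^+ ^+ ^+ ++ ^+; concatenated:

++^+++^+^+^+++^+++^+++^+^+^+++^+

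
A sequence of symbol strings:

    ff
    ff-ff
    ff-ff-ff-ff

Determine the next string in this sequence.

ff-ff-ff-ff-ff-ff-ff-ff

Every step duplicates the string with '-' between the halves.
So the next term is two copies of ff-ff-ff-ff with '-' between the halves.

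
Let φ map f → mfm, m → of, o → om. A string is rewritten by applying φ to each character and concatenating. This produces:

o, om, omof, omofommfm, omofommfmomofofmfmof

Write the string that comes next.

Applying the rule to each of the 20 symbols of omofommfmomofofmfmof gives the pieces om of om mfm om of of mfm of om of om mfm om mfm of mfm of om mfm, which concatenate to the answer.

omofommfmomofofmfmofomofommfmommfmofmfmofommfm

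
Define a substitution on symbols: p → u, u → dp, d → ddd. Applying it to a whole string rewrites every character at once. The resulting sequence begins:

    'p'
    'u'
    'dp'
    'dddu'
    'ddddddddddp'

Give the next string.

Expanding ddddddddddp: d→ddd, d→ddd, d→ddd, d→ddd, d→ddd, d→ddd, d→ddd, d→ddd, d→ddd, d→ddd, p→u. Concatenated: ddd ddd ddd ddd ddd ddd ddd ddd ddd ddd u.

ddddddddddddddddddddddddddddddu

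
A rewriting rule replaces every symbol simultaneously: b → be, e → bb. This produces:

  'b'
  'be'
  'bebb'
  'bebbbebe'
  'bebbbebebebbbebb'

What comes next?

Applying the rule to each of the 16 symbols of bebbbebebebbbebb gives the pieces be bb be be be bb be bb be bb be be be bb be be, which concatenate to the answer.

bebbbebebebbbebbbebbbebebebbbebe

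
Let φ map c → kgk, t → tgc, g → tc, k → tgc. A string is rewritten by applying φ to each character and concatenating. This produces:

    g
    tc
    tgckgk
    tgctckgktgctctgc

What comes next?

tgctckgktgckgktgctctgctgctckgktgckgktgctckgk

Applying the rule to each of the 16 symbols of tgctckgktgctctgc gives the pieces tgc tc kgk tgc kgk tgc tc tgc tgc tc kgk tgc kgk tgc tc kgk, which concatenate to the answer.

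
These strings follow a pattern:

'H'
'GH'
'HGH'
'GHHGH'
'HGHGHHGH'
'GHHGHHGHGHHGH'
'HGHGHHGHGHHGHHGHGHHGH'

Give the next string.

Each term (from the third on) is the two preceding terms concatenated in order: term 3 = H·GH = HGH.
The next term joins GHHGHHGHGHHGH and HGHGHHGHGHHGHHGHGHHGH.

GHHGHHGHGHHGHHGHGHHGHGHHGHHGHGHHGH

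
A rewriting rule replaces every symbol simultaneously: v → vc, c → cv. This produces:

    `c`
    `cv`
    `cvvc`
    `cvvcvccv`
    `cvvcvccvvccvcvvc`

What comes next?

Applying the rule to each of the 16 symbols of cvvcvccvvccvcvvc gives the pieces cv vc vc cv vc cv cv vc vc cv cv vc cv vc vc cv, which concatenate to the answer.

cvvcvccvvccvcvvcvccvcvvccvvcvccv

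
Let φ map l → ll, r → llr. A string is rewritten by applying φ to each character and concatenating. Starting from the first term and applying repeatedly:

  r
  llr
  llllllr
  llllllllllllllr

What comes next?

llllllllllllllllllllllllllllllr

Replace each of the 15 characters of llllllllllllllr in place — ll ll ll ll ll ll ll ll ll ll ll ll ll ll llr — and concatenate.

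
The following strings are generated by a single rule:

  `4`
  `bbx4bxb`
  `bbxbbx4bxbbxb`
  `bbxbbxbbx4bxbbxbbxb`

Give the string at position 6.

Each term wraps the previous one in bbx on the left and bxb on the right.
From bbxbbxbbx4bxbbxbbxb, 2 further steps: bbxbbxbbx4bxbbxbbxb → bbxbbxbbxbbx4bxbbxbbxbbxb → (answer).

bbxbbxbbxbbxbbx4bxbbxbbxbbxbbxb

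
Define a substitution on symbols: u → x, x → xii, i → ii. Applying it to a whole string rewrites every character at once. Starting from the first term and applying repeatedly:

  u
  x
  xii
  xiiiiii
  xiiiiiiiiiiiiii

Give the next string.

Rewriting the 15 symbols of xiiiiiiiiiiiiii one by one yields xii ii ii ii ii ii ii ii ii ii ii ii ii ii ii; concatenated:

xiiiiiiiiiiiiiiiiiiiiiiiiiiiiii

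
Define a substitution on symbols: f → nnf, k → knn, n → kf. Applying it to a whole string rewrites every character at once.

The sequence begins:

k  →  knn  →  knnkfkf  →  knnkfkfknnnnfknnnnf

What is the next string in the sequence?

Rewriting the 19 symbols of knnkfkfknnnnfknnnnf one by one yields knn kf kf knn nnf knn nnf knn kf kf kf kf nnf knn kf kf kf kf nnf; concatenated:

knnkfkfknnnnfknnnnfknnkfkfkfkfnnfknnkfkfkfkfnnf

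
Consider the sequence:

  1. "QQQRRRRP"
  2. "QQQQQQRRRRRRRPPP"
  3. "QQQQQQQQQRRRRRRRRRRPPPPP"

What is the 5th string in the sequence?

The n-th term is 3n Q's then 3n+1 R's then 2n-1 P's (n = 1, 2, …).
At n = 5 the blocks have lengths 15, 16, 9.

QQQQQQQQQQQQQQQRRRRRRRRRRRRRRRRPPPPPPPPP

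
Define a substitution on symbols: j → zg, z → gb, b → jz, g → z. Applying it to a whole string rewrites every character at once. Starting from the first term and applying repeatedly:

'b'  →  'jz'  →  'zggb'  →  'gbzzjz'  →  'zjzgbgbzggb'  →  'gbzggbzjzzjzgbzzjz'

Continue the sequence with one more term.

zjzgbzzjzgbzggbgbzggbzjzgbgbzggb

Replace each of the 18 characters of gbzggbzjzzjzgbzzjz in place — z jz gb z z jz gb zg gb gb zg gb z jz gb gb zg gb — and concatenate.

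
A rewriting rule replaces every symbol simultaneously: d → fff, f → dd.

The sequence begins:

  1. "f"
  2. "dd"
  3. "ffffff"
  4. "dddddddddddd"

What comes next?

ffffffffffffffffffffffffffffffffffff

Expanding dddddddddddd: d→fff, d→fff, d→fff, d→fff, d→fff, d→fff, d→fff, d→fff, d→fff, d→fff, d→fff, d→fff. Concatenated: fff fff fff fff fff fff fff fff fff fff fff fff.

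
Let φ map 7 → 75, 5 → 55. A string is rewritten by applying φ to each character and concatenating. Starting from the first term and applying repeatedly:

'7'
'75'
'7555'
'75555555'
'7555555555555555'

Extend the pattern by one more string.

75555555555555555555555555555555

Replace each of the 16 characters of 7555555555555555 in place — 75 55 55 55 55 55 55 55 55 55 55 55 55 55 55 55 — and concatenate.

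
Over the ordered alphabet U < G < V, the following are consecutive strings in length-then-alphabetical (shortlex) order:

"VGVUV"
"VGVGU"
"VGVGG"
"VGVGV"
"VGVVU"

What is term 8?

VVUUU

Advancing 3 positions from VGVVU through VGVVU → VGVVG → VGVVV reaches term 8.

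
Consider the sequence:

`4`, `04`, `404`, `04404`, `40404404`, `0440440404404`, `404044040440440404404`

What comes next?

Each term (from the third on) is the two preceding terms concatenated in order: term 3 = 4·04 = 404.
Continuing: 0440440404404 · 404044040440440404404 gives term 8.

0440440404404404044040440440404404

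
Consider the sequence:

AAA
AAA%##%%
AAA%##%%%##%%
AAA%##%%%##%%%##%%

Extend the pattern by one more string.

AAA%##%%%##%%%##%%%##%%

Each term is the previous one with %##%% appended.
So the next term is AAA%##%%%##%%%##%%·%##%%.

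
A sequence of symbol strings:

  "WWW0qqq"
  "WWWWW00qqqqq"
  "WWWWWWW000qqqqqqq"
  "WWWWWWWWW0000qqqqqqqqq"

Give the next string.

WWWWWWWWWWW00000qqqqqqqqqqq

Reading off run lengths: W runs 3, 5, 7, 9; 0 runs 1, 2, 3, 4; q runs 3, 5, 7, 9 — each is linear in n, where the shown terms are n = 2, 3, 4, 5.
For the next term, n = 6, so the run lengths are 11, 5, 11.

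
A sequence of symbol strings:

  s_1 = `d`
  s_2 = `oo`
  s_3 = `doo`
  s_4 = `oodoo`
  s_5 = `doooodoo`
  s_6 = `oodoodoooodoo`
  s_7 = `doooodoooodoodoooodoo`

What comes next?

oodoodoooodoodoooodoooodoodoooodoo

This is a Fibonacci-style word recurrence s(k) = s(k−2)·s(k−1): e.g. d·oo = doo.
Continuing: oodoodoooodoo · doooodoooodoodoooodoo gives term 8.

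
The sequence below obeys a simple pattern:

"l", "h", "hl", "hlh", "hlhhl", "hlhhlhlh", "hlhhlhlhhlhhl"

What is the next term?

Each term (from the third on) is the previous term followed by the one before it: term 3 = h·l = hl.
So term 8 is hlhhlhlhhlhhl·hlhhlhlh.

hlhhlhlhhlhhlhlhhlhlh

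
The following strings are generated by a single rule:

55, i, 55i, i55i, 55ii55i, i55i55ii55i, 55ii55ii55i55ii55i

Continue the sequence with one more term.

i55i55ii55i55ii55ii55i55ii55i

Each term (from the third on) is the two preceding terms concatenated in order: term 3 = 55·i = 55i.
The next term joins i55i55ii55i and 55ii55ii55i55ii55i.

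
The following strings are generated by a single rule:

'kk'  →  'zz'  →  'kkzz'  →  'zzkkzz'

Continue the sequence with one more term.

kkzzzzkkzz

This is a Fibonacci-style word recurrence s(k) = s(k−2)·s(k−1): e.g. kk·zz = kkzz.
So term 5 is kkzz·zzkkzz.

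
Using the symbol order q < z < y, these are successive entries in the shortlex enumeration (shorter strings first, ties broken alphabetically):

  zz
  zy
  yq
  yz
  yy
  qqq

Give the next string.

qqz

Find the rightmost character of qqq below y, bump it to the next letter, and reset everything to its right to q.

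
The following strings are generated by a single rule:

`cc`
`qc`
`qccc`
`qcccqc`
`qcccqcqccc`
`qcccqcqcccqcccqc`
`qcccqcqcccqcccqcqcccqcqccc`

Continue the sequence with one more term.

From term 3 onward, concatenate the last term with the second-to-last: qc·cc = qccc, qccc·qc = qcccqc, …
So term 8 is qcccqcqcccqcccqcqcccqcqccc·qcccqcqcccqcccqc.

qcccqcqcccqcccqcqcccqcqcccqcccqcqcccqcccqc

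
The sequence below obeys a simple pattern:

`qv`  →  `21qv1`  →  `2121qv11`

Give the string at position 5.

21212121qv1111

s(k+1) = 21·s(k)·1, so each term gains 21 as a prefix and 1 as a suffix.
From 2121qv11, 2 further steps: 2121qv11 → 212121qv111 → (answer).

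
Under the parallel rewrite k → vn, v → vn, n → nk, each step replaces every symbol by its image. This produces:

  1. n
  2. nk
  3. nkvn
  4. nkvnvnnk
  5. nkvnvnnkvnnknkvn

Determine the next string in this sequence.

φ(nkvnvnnkvnnknkvn) expands symbol-by-symbol to nk vn vn nk vn nk nk vn vn nk nk vn nk vn vn nk; joining the 16 pieces gives the next term.

nkvnvnnkvnnknkvnvnnknkvnnkvnvnnk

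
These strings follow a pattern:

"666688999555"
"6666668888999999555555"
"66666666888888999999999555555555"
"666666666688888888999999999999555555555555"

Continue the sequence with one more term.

Reading off run lengths: 6 runs 4, 6, 8, 10; 8 runs 2, 4, 6, 8; 9 runs 3, 6, 9, 12; 5 runs 3, 6, 9, 12 — each is linear in n (n = 1, 2, …).
For the next term, n = 5, so the run lengths are 12, 10, 15, 15.

6666666666668888888888999999999999999555555555555555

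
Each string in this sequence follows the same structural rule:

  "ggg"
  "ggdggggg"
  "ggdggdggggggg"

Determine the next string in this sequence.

Each term wraps the previous one in ggd on the left and gg on the right.
One more step from ggdggdggggggg gives the answer.

ggdggdggdggggggggg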